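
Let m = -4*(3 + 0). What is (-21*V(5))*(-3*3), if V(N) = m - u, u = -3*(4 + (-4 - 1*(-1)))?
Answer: -1701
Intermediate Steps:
m = -12 (m = -4*3 = -12)
u = -3 (u = -3*(4 + (-4 + 1)) = -3*(4 - 3) = -3*1 = -3)
V(N) = -9 (V(N) = -12 - 1*(-3) = -12 + 3 = -9)
(-21*V(5))*(-3*3) = (-21*(-9))*(-3*3) = 189*(-9) = -1701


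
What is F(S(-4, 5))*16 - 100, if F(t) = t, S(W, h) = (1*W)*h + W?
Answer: -484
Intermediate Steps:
S(W, h) = W + W*h (S(W, h) = W*h + W = W + W*h)
F(S(-4, 5))*16 - 100 = -4*(1 + 5)*16 - 100 = -4*6*16 - 100 = -24*16 - 100 = -384 - 100 = -484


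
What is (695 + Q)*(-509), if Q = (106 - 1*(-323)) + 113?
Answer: -629633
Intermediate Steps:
Q = 542 (Q = (106 + 323) + 113 = 429 + 113 = 542)
(695 + Q)*(-509) = (695 + 542)*(-509) = 1237*(-509) = -629633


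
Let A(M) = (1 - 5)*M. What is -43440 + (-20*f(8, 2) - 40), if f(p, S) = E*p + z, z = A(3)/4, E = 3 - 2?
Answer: -43580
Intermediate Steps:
E = 1
A(M) = -4*M
z = -3 (z = -4*3/4 = -12*¼ = -3)
f(p, S) = -3 + p (f(p, S) = 1*p - 3 = p - 3 = -3 + p)
-43440 + (-20*f(8, 2) - 40) = -43440 + (-20*(-3 + 8) - 40) = -43440 + (-20*5 - 40) = -43440 + (-100 - 40) = -43440 - 140 = -43580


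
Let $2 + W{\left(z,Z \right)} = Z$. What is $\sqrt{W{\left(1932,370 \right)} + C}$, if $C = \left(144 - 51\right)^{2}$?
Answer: $\sqrt{9017} \approx 94.958$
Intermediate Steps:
$W{\left(z,Z \right)} = -2 + Z$
$C = 8649$ ($C = \left(144 - 51\right)^{2} = 93^{2} = 8649$)
$\sqrt{W{\left(1932,370 \right)} + C} = \sqrt{\left(-2 + 370\right) + 8649} = \sqrt{368 + 8649} = \sqrt{9017}$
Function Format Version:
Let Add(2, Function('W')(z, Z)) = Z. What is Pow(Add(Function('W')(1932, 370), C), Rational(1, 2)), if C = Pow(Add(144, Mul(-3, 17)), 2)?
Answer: Pow(9017, Rational(1, 2)) ≈ 94.958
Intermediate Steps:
Function('W')(z, Z) = Add(-2, Z)
C = 8649 (C = Pow(Add(144, -51), 2) = Pow(93, 2) = 8649)
Pow(Add(Function('W')(1932, 370), C), Rational(1, 2)) = Pow(Add(Add(-2, 370), 8649), Rational(1, 2)) = Pow(Add(368, 8649), Rational(1, 2)) = Pow(9017, Rational(1, 2))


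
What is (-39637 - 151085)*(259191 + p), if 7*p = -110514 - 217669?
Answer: -40491751884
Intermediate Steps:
p = -328183/7 (p = (-110514 - 217669)/7 = (⅐)*(-328183) = -328183/7 ≈ -46883.)
(-39637 - 151085)*(259191 + p) = (-39637 - 151085)*(259191 - 328183/7) = -190722*1486154/7 = -40491751884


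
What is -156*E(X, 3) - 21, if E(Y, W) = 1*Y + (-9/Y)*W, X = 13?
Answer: -1725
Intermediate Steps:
E(Y, W) = Y - 9*W/Y
-156*E(X, 3) - 21 = -156*(13 - 9*3/13) - 21 = -156*(13 - 9*3*1/13) - 21 = -156*(13 - 27/13) - 21 = -156*142/13 - 21 = -1704 - 21 = -1725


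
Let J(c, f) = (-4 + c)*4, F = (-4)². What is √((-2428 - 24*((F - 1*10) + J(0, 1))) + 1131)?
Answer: I*√1057 ≈ 32.512*I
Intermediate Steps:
F = 16
J(c, f) = -16 + 4*c
√((-2428 - 24*((F - 1*10) + J(0, 1))) + 1131) = √((-2428 - 24*((16 - 1*10) + (-16 + 4*0))) + 1131) = √((-2428 - 24*((16 - 10) + (-16 + 0))) + 1131) = √((-2428 - 24*(6 - 16)) + 1131) = √((-2428 - 24*(-10)) + 1131) = √((-2428 - 1*(-240)) + 1131) = √((-2428 + 240) + 1131) = √(-2188 + 1131) = √(-1057) = I*√1057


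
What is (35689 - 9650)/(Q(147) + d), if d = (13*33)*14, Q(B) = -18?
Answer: 26039/5988 ≈ 4.3485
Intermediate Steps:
d = 6006 (d = 429*14 = 6006)
(35689 - 9650)/(Q(147) + d) = (35689 - 9650)/(-18 + 6006) = 26039/5988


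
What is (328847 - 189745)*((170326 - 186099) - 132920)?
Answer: -20683493686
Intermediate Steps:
(328847 - 189745)*((170326 - 186099) - 132920) = 139102*(-15773 - 132920) = 139102*(-148693) = -20683493686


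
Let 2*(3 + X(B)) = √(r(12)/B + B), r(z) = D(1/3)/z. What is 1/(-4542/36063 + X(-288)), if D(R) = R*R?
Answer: -6244482129408/163349247870193 - 2312071056*I*√53747718/163349247870193 ≈ -0.038228 - 0.10377*I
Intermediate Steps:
D(R) = R²
r(z) = 1/(9*z) (r(z) = (1/3)²/z = (⅓)²/z = 1/(9*z))
X(B) = -3 + √(B + 1/(108*B))/2 (X(B) = -3 + √(((⅑)/12)/B + B)/2 = -3 + √(((⅑)*(1/12))/B + B)/2 = -3 + √(1/(108*B) + B)/2 = -3 + √(B + 1/(108*B))/2)
1/(-4542/36063 + X(-288)) = 1/(-4542/36063 + (-3 + √(3/(-288) + 324*(-288))/36)) = 1/(-4542*1/36063 + (-3 + √(3*(-1/288) - 93312)/36)) = 1/(-1514/12021 + (-3 + √(-1/96 - 93312)/36)) = 1/(-1514/12021 + (-3 + √(-8957953/96)/36)) = 1/(-1514/12021 + (-3 + (I*√53747718/24)/36)) = 1/(-1514/12021 + (-3 + I*√53747718/864)) = 1/(-37577/12021 + I*√53747718/864)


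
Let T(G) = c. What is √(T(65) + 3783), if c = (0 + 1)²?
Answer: 2*√946 ≈ 61.514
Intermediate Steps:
c = 1 (c = 1² = 1)
T(G) = 1
√(T(65) + 3783) = √(1 + 3783) = √3784 = 2*√946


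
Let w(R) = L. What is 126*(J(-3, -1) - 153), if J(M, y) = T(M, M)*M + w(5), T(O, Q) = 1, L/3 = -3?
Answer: -20790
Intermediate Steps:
L = -9 (L = 3*(-3) = -9)
w(R) = -9
J(M, y) = -9 + M (J(M, y) = 1*M - 9 = M - 9 = -9 + M)
126*(J(-3, -1) - 153) = 126*((-9 - 3) - 153) = 126*(-12 - 153) = 126*(-165) = -20790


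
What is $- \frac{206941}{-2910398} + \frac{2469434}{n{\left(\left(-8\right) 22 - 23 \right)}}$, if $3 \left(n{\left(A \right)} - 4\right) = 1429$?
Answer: $\frac{1960127775107}{381262138} \approx 5141.2$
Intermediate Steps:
$n{\left(A \right)} = \frac{1441}{3}$ ($n{\left(A \right)} = 4 + \frac{1}{3} \cdot 1429 = 4 + \frac{1429}{3} = \frac{1441}{3}$)
$- \frac{206941}{-2910398} + \frac{2469434}{n{\left(\left(-8\right) 22 - 23 \right)}} = - \frac{206941}{-2910398} + \frac{2469434}{\frac{1441}{3}} = \left(-206941\right) \left(- \frac{1}{2910398}\right) + 2469434 \cdot \frac{3}{1441} = \frac{206941}{2910398} + \frac{673482}{131} = \frac{1960127775107}{381262138}$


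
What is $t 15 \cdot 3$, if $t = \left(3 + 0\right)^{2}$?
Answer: $405$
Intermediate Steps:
$t = 9$ ($t = 3^{2} = 9$)
$t 15 \cdot 3 = 9 \cdot 15 \cdot 3 = 135 \cdot 3 = 405$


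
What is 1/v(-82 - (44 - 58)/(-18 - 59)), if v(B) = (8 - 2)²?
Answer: 1/36 ≈ 0.027778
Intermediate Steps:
v(B) = 36 (v(B) = 6² = 36)
1/v(-82 - (44 - 58)/(-18 - 59)) = 1/36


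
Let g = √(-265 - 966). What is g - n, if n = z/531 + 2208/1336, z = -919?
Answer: 6917/88677 + I*√1231 ≈ 0.078002 + 35.086*I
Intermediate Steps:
n = -6917/88677 (n = -919/531 + 2208/1336 = -919*1/531 + 2208*(1/1336) = -919/531 + 276/167 = -6917/88677 ≈ -0.078002)
g = I*√1231 (g = √(-1231) = I*√1231 ≈ 35.086*I)
g - n = I*√1231 - 1*(-6917/88677) = I*√1231 + 6917/88677 = 6917/88677 + I*√1231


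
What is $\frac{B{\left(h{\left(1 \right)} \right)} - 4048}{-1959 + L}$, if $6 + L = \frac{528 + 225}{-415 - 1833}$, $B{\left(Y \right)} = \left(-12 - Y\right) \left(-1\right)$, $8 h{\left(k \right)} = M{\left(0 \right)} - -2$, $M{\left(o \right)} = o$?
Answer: $\frac{3024122}{1472691} \approx 2.0535$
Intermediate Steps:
$h{\left(k \right)} = \frac{1}{4}$ ($h{\left(k \right)} = \frac{0 - -2}{8} = \frac{0 + 2}{8} = \frac{1}{8} \cdot 2 = \frac{1}{4}$)
$B{\left(Y \right)} = 12 + Y$
$L = - \frac{14241}{2248}$ ($L = -6 + \frac{528 + 225}{-415 - 1833} = -6 + \frac{753}{-2248} = -6 + 753 \left(- \frac{1}{2248}\right) = -6 - \frac{753}{2248} = - \frac{14241}{2248} \approx -6.335$)
$\frac{B{\left(h{\left(1 \right)} \right)} - 4048}{-1959 + L} = \frac{\left(12 + \frac{1}{4}\right) - 4048}{-1959 - \frac{14241}{2248}} = \frac{\frac{49}{4} - 4048}{- \frac{4418073}{2248}} = \left(- \frac{16143}{4}\right) \left(- \frac{2248}{4418073}\right) = \frac{3024122}{1472691}$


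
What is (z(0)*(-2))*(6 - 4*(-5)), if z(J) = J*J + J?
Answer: 0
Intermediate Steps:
z(J) = J + J² (z(J) = J² + J = J + J²)
(z(0)*(-2))*(6 - 4*(-5)) = ((0*(1 + 0))*(-2))*(6 - 4*(-5)) = ((0*1)*(-2))*(6 + 20) = (0*(-2))*26 = 0*26 = 0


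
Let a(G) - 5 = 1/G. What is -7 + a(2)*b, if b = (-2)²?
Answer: 15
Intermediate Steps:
a(G) = 5 + 1/G
b = 4
-7 + a(2)*b = -7 + (5 + 1/2)*4 = -7 + (5 + ½)*4 = -7 + (11/2)*4 = -7 + 22 = 15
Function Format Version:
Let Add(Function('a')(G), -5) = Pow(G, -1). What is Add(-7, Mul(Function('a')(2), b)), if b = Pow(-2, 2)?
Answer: 15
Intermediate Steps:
Function('a')(G) = Add(5, Pow(G, -1))
b = 4
Add(-7, Mul(Function('a')(2), b)) = Add(-7, Mul(Add(5, Pow(2, -1)), 4)) = Add(-7, Mul(Add(5, Rational(1, 2)), 4)) = Add(-7, Mul(Rational(11, 2), 4)) = Add(-7, 22) = 15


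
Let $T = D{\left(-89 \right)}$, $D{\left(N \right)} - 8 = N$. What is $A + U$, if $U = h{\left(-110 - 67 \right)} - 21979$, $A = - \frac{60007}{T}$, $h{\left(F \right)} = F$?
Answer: $- \frac{1734629}{81} \approx -21415.0$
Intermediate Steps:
$D{\left(N \right)} = 8 + N$
$T = -81$ ($T = 8 - 89 = -81$)
$A = \frac{60007}{81}$ ($A = - \frac{60007}{-81} = \left(-60007\right) \left(- \frac{1}{81}\right) = \frac{60007}{81} \approx 740.83$)
$U = -22156$ ($U = \left(-110 - 67\right) - 21979 = -177 - 21979 = -22156$)
$A + U = \frac{60007}{81} - 22156 = - \frac{1734629}{81}$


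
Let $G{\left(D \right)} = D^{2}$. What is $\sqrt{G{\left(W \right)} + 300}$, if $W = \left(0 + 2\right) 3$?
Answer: $4 \sqrt{21} \approx 18.33$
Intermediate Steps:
$W = 6$ ($W = 2 \cdot 3 = 6$)
$\sqrt{G{\left(W \right)} + 300} = \sqrt{6^{2} + 300} = \sqrt{36 + 300} = \sqrt{336} = 4 \sqrt{21}$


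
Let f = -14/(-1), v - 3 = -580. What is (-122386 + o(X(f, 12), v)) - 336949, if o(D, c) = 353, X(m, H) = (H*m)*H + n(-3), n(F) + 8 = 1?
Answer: -458982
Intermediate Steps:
n(F) = -7 (n(F) = -8 + 1 = -7)
v = -577 (v = 3 - 580 = -577)
f = 14 (f = -14*(-1) = 14)
X(m, H) = -7 + m*H**2 (X(m, H) = (H*m)*H - 7 = m*H**2 - 7 = -7 + m*H**2)
(-122386 + o(X(f, 12), v)) - 336949 = (-122386 + 353) - 336949 = -122033 - 336949 = -458982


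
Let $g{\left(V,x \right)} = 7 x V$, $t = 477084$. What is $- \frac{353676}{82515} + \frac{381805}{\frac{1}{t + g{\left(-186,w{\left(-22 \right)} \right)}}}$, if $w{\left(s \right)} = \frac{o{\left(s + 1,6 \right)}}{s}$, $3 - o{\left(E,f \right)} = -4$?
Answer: $\frac{55159173591881713}{302555} \approx 1.8231 \cdot 10^{11}$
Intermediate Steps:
$o{\left(E,f \right)} = 7$ ($o{\left(E,f \right)} = 3 - -4 = 3 + 4 = 7$)
$w{\left(s \right)} = \frac{7}{s}$
$g{\left(V,x \right)} = 7 V x$
$- \frac{353676}{82515} + \frac{381805}{\frac{1}{t + g{\left(-186,w{\left(-22 \right)} \right)}}} = - \frac{353676}{82515} + \frac{381805}{\frac{1}{477084 + 7 \left(-186\right) \frac{7}{-22}}} = \left(-353676\right) \frac{1}{82515} + \frac{381805}{\frac{1}{477084 + 7 \left(-186\right) 7 \left(- \frac{1}{22}\right)}} = - \frac{117892}{27505} + \frac{381805}{\frac{1}{477084 + 7 \left(-186\right) \left(- \frac{7}{22}\right)}} = - \frac{117892}{27505} + \frac{381805}{\frac{1}{477084 + \frac{4557}{11}}} = - \frac{117892}{27505} + \frac{381805}{\frac{1}{\frac{5252481}{11}}} = - \frac{117892}{27505} + \frac{381805}{\frac{11}{5252481}} = - \frac{117892}{27505} + 381805 \cdot \frac{5252481}{11} = - \frac{117892}{27505} + \frac{2005423508205}{11} = \frac{55159173591881713}{302555}$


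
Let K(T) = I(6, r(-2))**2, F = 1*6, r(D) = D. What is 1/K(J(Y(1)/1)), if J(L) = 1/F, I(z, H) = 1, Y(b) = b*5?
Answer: 1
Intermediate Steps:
Y(b) = 5*b
F = 6
J(L) = 1/6
K(T) = 1 (K(T) = 1**2 = 1)
1/K(J(Y(1)/1)) = 1/1 = 1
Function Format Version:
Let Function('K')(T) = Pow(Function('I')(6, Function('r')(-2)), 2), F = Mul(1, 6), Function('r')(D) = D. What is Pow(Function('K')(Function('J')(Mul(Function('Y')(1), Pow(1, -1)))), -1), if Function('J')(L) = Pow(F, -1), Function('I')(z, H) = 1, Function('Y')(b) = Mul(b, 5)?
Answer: 1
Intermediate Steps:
Function('Y')(b) = Mul(5, b)
F = 6
Function('J')(L) = Rational(1, 6) (Function('J')(L) = Pow(6, -1) = Rational(1, 6))
Function('K')(T) = 1 (Function('K')(T) = Pow(1, 2) = 1)
Pow(Function('K')(Function('J')(Mul(Function('Y')(1), Pow(1, -1)))), -1) = Pow(1, -1) = 1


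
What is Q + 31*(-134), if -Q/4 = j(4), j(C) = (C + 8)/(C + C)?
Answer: -4160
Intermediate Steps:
j(C) = (8 + C)/(2*C) (j(C) = (8 + C)/((2*C)) = (8 + C)*(1/(2*C)) = (8 + C)/(2*C))
Q = -6 (Q = -2*(8 + 4)/4 = -2*12/4 = -4*3/2 = -6)
Q + 31*(-134) = -6 + 31*(-134) = -6 - 4154 = -4160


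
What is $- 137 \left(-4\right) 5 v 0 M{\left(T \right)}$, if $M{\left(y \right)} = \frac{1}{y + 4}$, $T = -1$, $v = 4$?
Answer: $0$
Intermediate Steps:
$M{\left(y \right)} = \frac{1}{4 + y}$
$- 137 \left(-4\right) 5 v 0 M{\left(T \right)} = - 137 \frac{\left(-4\right) 5 \cdot 4 \cdot 0}{4 - 1} = - 137 \frac{\left(-20\right) 4 \cdot 0}{3} = - 137 \left(-80\right) 0 \cdot \frac{1}{3} = - 137 \cdot 0 \cdot \frac{1}{3} = \left(-137\right) 0 = 0$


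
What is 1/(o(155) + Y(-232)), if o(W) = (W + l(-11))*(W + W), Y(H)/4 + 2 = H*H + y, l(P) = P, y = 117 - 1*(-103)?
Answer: 1/260808 ≈ 3.8342e-6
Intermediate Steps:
y = 220 (y = 117 + 103 = 220)
Y(H) = 872 + 4*H**2 (Y(H) = -8 + 4*(H*H + 220) = -8 + 4*(H**2 + 220) = -8 + 4*(220 + H**2) = -8 + (880 + 4*H**2) = 872 + 4*H**2)
o(W) = 2*W*(-11 + W) (o(W) = (W - 11)*(W + W) = (-11 + W)*(2*W) = 2*W*(-11 + W))
1/(o(155) + Y(-232)) = 1/(2*155*(-11 + 155) + (872 + 4*(-232)**2)) = 1/(2*155*144 + (872 + 4*53824)) = 1/(44640 + (872 + 215296)) = 1/(44640 + 216168) = 1/260808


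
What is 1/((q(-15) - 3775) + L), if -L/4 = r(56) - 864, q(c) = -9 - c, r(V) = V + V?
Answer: -1/761 ≈ -0.0013141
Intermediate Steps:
r(V) = 2*V
L = 3008 (L = -4*(2*56 - 864) = -4*(112 - 864) = -4*(-752) = 3008)
1/((q(-15) - 3775) + L) = 1/(((-9 - 1*(-15)) - 3775) + 3008) = 1/(((-9 + 15) - 3775) + 3008) = 1/((6 - 3775) + 3008) = 1/(-3769 + 3008) = 1/(-761) = -1/761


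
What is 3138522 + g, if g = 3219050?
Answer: 6357572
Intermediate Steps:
3138522 + g = 3138522 + 3219050 = 6357572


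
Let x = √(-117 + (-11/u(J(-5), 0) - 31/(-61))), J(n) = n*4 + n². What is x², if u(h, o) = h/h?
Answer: -7777/61 ≈ -127.49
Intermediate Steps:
J(n) = n² + 4*n (J(n) = 4*n + n² = n² + 4*n)
u(h, o) = 1
x = I*√474397/61 (x = √(-117 + (-11/1 - 31/(-61))) = √(-117 + (-11*1 - 31*(-1/61))) = √(-117 + (-11 + 31/61)) = √(-117 - 640/61) = √(-7777/61) = I*√474397/61 ≈ 11.291*I)
x² = (I*√474397/61)² = -7777/61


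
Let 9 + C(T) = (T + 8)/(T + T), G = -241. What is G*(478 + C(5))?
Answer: -1133423/10 ≈ -1.1334e+5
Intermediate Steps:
C(T) = -9 + (8 + T)/(2*T) (C(T) = -9 + (T + 8)/(T + T) = -9 + (8 + T)/((2*T)) = -9 + (8 + T)*(1/(2*T)) = -9 + (8 + T)/(2*T))
G*(478 + C(5)) = -241*(478 + (-17/2 + 4/5)) = -241*(478 - 77/10) = -241*4703/10 = -1133423/10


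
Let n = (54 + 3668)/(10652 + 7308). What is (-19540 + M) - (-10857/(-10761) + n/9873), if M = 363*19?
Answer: -4021070103407807/318021769980 ≈ -12644.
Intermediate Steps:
M = 6897
n = 1861/8980 (n = 3722/17960 = 3722*(1/17960) = 1861/8980 ≈ 0.20724)
(-19540 + M) - (-10857/(-10761) + n/9873) = (-19540 + 6897) - (-10857/(-10761) + (1861/8980)/9873) = -12643 - (-10857*(-1/10761) + (1861/8980)*(1/9873)) = -12643 - (3619/3587 + 1861/88659540) = -12643 - 1*320865550667/318021769980 = -12643 - 320865550667/318021769980 = -4021070103407807/318021769980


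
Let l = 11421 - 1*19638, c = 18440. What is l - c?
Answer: -26657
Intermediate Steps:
l = -8217 (l = 11421 - 19638 = -8217)
l - c = -8217 - 1*18440 = -8217 - 18440 = -26657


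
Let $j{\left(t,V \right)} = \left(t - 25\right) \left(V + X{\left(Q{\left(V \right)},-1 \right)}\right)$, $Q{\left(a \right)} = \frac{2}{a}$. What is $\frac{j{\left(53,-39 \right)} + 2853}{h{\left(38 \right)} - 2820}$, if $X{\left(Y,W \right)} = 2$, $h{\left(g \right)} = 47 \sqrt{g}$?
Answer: $- \frac{54510}{83707} - \frac{1817 \sqrt{38}}{167414} \approx -0.7181$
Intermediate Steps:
$j{\left(t,V \right)} = \left(-25 + t\right) \left(2 + V\right)$ ($j{\left(t,V \right)} = \left(t - 25\right) \left(V + 2\right) = \left(-25 + t\right) \left(2 + V\right)$)
$\frac{j{\left(53,-39 \right)} + 2853}{h{\left(38 \right)} - 2820} = \frac{\left(-50 - -975 + 2 \cdot 53 - 2067\right) + 2853}{47 \sqrt{38} - 2820} = \frac{\left(-50 + 975 + 106 - 2067\right) + 2853}{-2820 + 47 \sqrt{38}} = \frac{-1036 + 2853}{-2820 + 47 \sqrt{38}} = \frac{1817}{-2820 + 47 \sqrt{38}}$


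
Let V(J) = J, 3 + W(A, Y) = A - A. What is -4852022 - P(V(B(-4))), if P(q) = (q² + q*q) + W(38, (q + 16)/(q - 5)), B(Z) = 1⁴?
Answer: -4852021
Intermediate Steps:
B(Z) = 1
W(A, Y) = -3 (W(A, Y) = -3 + (A - A) = -3 + 0 = -3)
P(q) = -3 + 2*q² (P(q) = (q² + q*q) - 3 = (q² + q²) - 3 = 2*q² - 3 = -3 + 2*q²)
-4852022 - P(V(B(-4))) = -4852022 - (-3 + 2*1²) = -4852022 - (-3 + 2*1) = -4852022 - (-3 + 2) = -4852022 - 1*(-1) = -4852022 + 1 = -4852021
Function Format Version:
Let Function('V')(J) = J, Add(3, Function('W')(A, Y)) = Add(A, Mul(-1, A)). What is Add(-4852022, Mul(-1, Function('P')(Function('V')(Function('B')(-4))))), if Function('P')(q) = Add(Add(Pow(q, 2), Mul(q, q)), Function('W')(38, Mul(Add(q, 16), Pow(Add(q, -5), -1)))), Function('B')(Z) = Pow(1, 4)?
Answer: -4852021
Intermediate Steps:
Function('B')(Z) = 1
Function('W')(A, Y) = -3 (Function('W')(A, Y) = Add(-3, Add(A, Mul(-1, A))) = Add(-3, 0) = -3)
Function('P')(q) = Add(-3, Mul(2, Pow(q, 2))) (Function('P')(q) = Add(Add(Pow(q, 2), Mul(q, q)), -3) = Add(Add(Pow(q, 2), Pow(q, 2)), -3) = Add(Mul(2, Pow(q, 2)), -3) = Add(-3, Mul(2, Pow(q, 2))))
Add(-4852022, Mul(-1, Function('P')(Function('V')(Function('B')(-4))))) = Add(-4852022, Mul(-1, Add(-3, Mul(2, Pow(1, 2))))) = Add(-4852022, Mul(-1, Add(-3, Mul(2, 1)))) = Add(-4852022, Mul(-1, Add(-3, 2))) = Add(-4852022, Mul(-1, -1)) = Add(-4852022, 1) = -4852021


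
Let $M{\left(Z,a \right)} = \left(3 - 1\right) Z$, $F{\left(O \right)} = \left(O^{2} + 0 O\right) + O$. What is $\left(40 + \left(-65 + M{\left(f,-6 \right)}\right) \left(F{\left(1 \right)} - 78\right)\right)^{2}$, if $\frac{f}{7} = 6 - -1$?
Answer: $6091024$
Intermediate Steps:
$F{\left(O \right)} = O + O^{2}$ ($F{\left(O \right)} = \left(O^{2} + 0\right) + O = O^{2} + O = O + O^{2}$)
$f = 49$ ($f = 7 \left(6 - -1\right) = 7 \left(6 + 1\right) = 7 \cdot 7 = 49$)
$M{\left(Z,a \right)} = 2 Z$
$\left(40 + \left(-65 + M{\left(f,-6 \right)}\right) \left(F{\left(1 \right)} - 78\right)\right)^{2} = \left(40 + \left(-65 + 2 \cdot 49\right) \left(1 \left(1 + 1\right) - 78\right)\right)^{2} = \left(40 + \left(-65 + 98\right) \left(1 \cdot 2 - 78\right)\right)^{2} = \left(40 + 33 \left(2 - 78\right)\right)^{2} = \left(40 + 33 \left(-76\right)\right)^{2} = \left(40 - 2508\right)^{2} = \left(-2468\right)^{2} = 6091024$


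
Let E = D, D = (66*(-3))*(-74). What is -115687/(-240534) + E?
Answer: 3524419855/240534 ≈ 14652.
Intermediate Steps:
D = 14652 (D = -198*(-74) = 14652)
E = 14652
-115687/(-240534) + E = -115687/(-240534) + 14652 = -115687*(-1/240534) + 14652 = 115687/240534 + 14652 = 3524419855/240534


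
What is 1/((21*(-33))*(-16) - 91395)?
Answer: -1/80307 ≈ -1.2452e-5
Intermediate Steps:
1/((21*(-33))*(-16) - 91395) = 1/(-693*(-16) - 91395) = 1/(11088 - 91395) = 1/(-80307) = -1/80307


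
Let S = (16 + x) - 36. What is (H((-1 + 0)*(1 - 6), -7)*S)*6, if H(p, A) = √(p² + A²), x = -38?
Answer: -348*√74 ≈ -2993.6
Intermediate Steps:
H(p, A) = √(A² + p²)
S = -58 (S = (16 - 38) - 36 = -22 - 36 = -58)
(H((-1 + 0)*(1 - 6), -7)*S)*6 = (√((-7)² + ((-1 + 0)*(1 - 6))²)*(-58))*6 = (√(49 + (-1*(-5))²)*(-58))*6 = (√(49 + 5²)*(-58))*6 = (√(49 + 25)*(-58))*6 = (√74*(-58))*6 = -58*√74*6 = -348*√74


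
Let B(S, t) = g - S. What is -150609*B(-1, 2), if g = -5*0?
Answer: -150609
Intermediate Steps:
g = 0
B(S, t) = -S (B(S, t) = 0 - S = -S)
-150609*B(-1, 2) = -(-150609)*(-1) = -150609*1 = -150609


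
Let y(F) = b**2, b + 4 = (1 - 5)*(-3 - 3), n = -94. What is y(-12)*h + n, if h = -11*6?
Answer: -26494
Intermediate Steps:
h = -66
b = 20 (b = -4 + (1 - 5)*(-3 - 3) = -4 - 4*(-6) = -4 + 24 = 20)
y(F) = 400 (y(F) = 20**2 = 400)
y(-12)*h + n = 400*(-66) - 94 = -26400 - 94 = -26494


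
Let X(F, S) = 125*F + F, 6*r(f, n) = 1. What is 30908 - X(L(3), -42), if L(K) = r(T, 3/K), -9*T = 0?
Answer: 30887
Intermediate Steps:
T = 0 (T = -⅑*0 = 0)
r(f, n) = ⅙ (r(f, n) = (⅙)*1 = ⅙)
L(K) = ⅙
X(F, S) = 126*F
30908 - X(L(3), -42) = 30908 - 126/6 = 30908 - 1*21 = 30908 - 21 = 30887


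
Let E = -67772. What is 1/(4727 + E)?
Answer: -1/63045 ≈ -1.5862e-5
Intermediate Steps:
1/(4727 + E) = 1/(4727 - 67772) = 1/(-63045) = -1/63045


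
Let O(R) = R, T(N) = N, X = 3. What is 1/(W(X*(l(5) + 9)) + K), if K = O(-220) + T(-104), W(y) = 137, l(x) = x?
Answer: -1/187 ≈ -0.0053476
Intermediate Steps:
K = -324 (K = -220 - 104 = -324)
1/(W(X*(l(5) + 9)) + K) = 1/(137 - 324) = 1/(-187) = -1/187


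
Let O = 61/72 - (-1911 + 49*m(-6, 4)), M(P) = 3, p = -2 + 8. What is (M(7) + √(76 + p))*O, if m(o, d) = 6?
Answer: 116485/24 + 116485*√82/72 ≈ 19504.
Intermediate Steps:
p = 6
O = 116485/72 (O = 61/72 - 49/(1/(6 - 39)) = 61*(1/72) - 49/(1/(-33)) = 61/72 - 49/(-1/33) = 61/72 - 49*(-33) = 61/72 + 1617 = 116485/72 ≈ 1617.8)
(M(7) + √(76 + p))*O = (3 + √(76 + 6))*(116485/72) = (3 + √82)*(116485/72) = 116485/24 + 116485*√82/72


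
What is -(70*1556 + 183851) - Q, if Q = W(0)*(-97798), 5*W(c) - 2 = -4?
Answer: -1659451/5 ≈ -3.3189e+5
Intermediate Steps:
W(c) = -⅖ (W(c) = ⅖ + (⅕)*(-4) = ⅖ - ⅘ = -⅖)
Q = 195596/5 (Q = -⅖*(-97798) = 195596/5 ≈ 39119.)
-(70*1556 + 183851) - Q = -(70*1556 + 183851) - 1*195596/5 = -(108920 + 183851) - 195596/5 = -1*292771 - 195596/5 = -292771 - 195596/5 = -1659451/5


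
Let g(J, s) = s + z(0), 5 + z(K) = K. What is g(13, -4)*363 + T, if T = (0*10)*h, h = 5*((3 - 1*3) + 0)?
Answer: -3267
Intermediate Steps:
z(K) = -5 + K
h = 0 (h = 5*((3 - 3) + 0) = 5*(0 + 0) = 5*0 = 0)
T = 0 (T = (0*10)*0 = 0*0 = 0)
g(J, s) = -5 + s (g(J, s) = s + (-5 + 0) = s - 5 = -5 + s)
g(13, -4)*363 + T = (-5 - 4)*363 + 0 = -9*363 + 0 = -3267 + 0 = -3267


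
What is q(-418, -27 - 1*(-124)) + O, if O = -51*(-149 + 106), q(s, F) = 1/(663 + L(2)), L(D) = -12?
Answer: 1427644/651 ≈ 2193.0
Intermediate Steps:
q(s, F) = 1/651 (q(s, F) = 1/(663 - 12) = 1/651)
O = 2193 (O = -51*(-43) = 2193)
q(-418, -27 - 1*(-124)) + O = 1/651 + 2193 = 1427644/651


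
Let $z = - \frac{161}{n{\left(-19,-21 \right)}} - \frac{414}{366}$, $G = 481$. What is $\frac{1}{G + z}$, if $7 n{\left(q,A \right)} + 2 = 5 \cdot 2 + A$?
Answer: $\frac{793}{449283} \approx 0.001765$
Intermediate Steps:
$n{\left(q,A \right)} = \frac{8}{7} + \frac{A}{7}$ ($n{\left(q,A \right)} = - \frac{2}{7} + \frac{5 \cdot 2 + A}{7} = - \frac{2}{7} + \frac{10 + A}{7} = - \frac{2}{7} + \left(\frac{10}{7} + \frac{A}{7}\right) = \frac{8}{7} + \frac{A}{7}$)
$z = \frac{67850}{793}$ ($z = - \frac{161}{\frac{8}{7} + \frac{1}{7} \left(-21\right)} - \frac{414}{366} = - \frac{161}{\frac{8}{7} - 3} - \frac{69}{61} = - \frac{161}{- \frac{13}{7}} - \frac{69}{61} = \left(-161\right) \left(- \frac{7}{13}\right) - \frac{69}{61} = \frac{1127}{13} - \frac{69}{61} = \frac{67850}{793} \approx 85.561$)
$\frac{1}{G + z} = \frac{1}{481 + \frac{67850}{793}} = \frac{1}{\frac{449283}{793}} = \frac{793}{449283}$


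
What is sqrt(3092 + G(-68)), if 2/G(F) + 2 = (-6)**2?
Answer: sqrt(893605)/17 ≈ 55.606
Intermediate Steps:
G(F) = 1/17 (G(F) = 2/(-2 + (-6)**2) = 2/(-2 + 36) = 2/34 = 2*(1/34) = 1/17)
sqrt(3092 + G(-68)) = sqrt(3092 + 1/17) = sqrt(52565/17) = sqrt(893605)/17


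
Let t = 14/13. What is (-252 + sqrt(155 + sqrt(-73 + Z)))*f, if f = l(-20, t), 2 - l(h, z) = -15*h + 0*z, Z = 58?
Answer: 75096 - 298*sqrt(155 + I*sqrt(15)) ≈ 71386.0 - 46.348*I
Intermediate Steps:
t = 14/13 (t = 14*(1/13) = 14/13 ≈ 1.0769)
l(h, z) = 2 + 15*h (l(h, z) = 2 - (-15*h + 0*z) = 2 - (-15*h + 0) = 2 - (-15)*h = 2 + 15*h)
f = -298 (f = 2 + 15*(-20) = 2 - 300 = -298)
(-252 + sqrt(155 + sqrt(-73 + Z)))*f = (-252 + sqrt(155 + sqrt(-73 + 58)))*(-298) = (-252 + sqrt(155 + sqrt(-15)))*(-298) = (-252 + sqrt(155 + I*sqrt(15)))*(-298) = 75096 - 298*sqrt(155 + I*sqrt(15))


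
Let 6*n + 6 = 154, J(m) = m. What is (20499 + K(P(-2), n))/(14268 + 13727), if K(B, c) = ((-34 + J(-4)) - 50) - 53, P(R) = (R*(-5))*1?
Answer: 20358/27995 ≈ 0.72720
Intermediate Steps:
n = 74/3 (n = -1 + (⅙)*154 = -1 + 77/3 = 74/3 ≈ 24.667)
P(R) = -5*R (P(R) = -5*R*1 = -5*R)
K(B, c) = -141 (K(B, c) = ((-34 - 4) - 50) - 53 = (-38 - 50) - 53 = -88 - 53 = -141)
(20499 + K(P(-2), n))/(14268 + 13727) = (20499 - 141)/(14268 + 13727) = 20358/27995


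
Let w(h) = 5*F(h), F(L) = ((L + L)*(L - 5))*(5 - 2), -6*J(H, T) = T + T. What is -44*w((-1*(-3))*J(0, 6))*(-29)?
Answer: 2526480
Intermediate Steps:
J(H, T) = -T/3 (J(H, T) = -(T + T)/6 = -T/3)
F(L) = 6*L*(-5 + L) (F(L) = ((2*L)*(-5 + L))*3 = (2*L*(-5 + L))*3 = 6*L*(-5 + L))
w(h) = 30*h*(-5 + h) (w(h) = 5*(6*h*(-5 + h)) = 30*h*(-5 + h))
-44*w((-1*(-3))*J(0, 6))*(-29) = -1320*(-1*(-3))*(-⅓*6)*(-5 + (-1*(-3))*(-⅓*6))*(-29) = -1320*3*(-2)*(-5 + 3*(-2))*(-29) = -1320*(-6)*(-5 - 6)*(-29) = -1320*(-6)*(-11)*(-29) = -44*1980*(-29) = -87120*(-29) = 2526480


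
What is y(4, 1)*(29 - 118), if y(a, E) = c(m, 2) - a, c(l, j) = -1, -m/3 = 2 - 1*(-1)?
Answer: 445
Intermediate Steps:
m = -9 (m = -3*(2 - 1*(-1)) = -3*(2 + 1) = -3*3 = -9)
y(a, E) = -1 - a
y(4, 1)*(29 - 118) = (-1 - 1*4)*(29 - 118) = (-1 - 4)*(-89) = -5*(-89) = 445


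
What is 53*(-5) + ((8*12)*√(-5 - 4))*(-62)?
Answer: -265 - 17856*I ≈ -265.0 - 17856.0*I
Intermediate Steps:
53*(-5) + ((8*12)*√(-5 - 4))*(-62) = -265 + (96*√(-9))*(-62) = -265 + (96*(3*I))*(-62) = -265 + (288*I)*(-62) = -265 - 17856*I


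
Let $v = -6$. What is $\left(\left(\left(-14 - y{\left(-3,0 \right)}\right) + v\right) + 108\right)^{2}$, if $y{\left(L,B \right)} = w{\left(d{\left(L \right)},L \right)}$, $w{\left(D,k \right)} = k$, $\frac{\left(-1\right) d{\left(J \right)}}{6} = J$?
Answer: $8281$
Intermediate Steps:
$d{\left(J \right)} = - 6 J$
$y{\left(L,B \right)} = L$
$\left(\left(\left(-14 - y{\left(-3,0 \right)}\right) + v\right) + 108\right)^{2} = \left(\left(\left(-14 - -3\right) - 6\right) + 108\right)^{2} = \left(\left(\left(-14 + 3\right) - 6\right) + 108\right)^{2} = \left(\left(-11 - 6\right) + 108\right)^{2} = \left(-17 + 108\right)^{2} = 91^{2} = 8281$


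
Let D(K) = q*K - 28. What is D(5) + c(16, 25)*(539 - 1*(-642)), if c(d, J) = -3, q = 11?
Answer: -3516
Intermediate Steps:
D(K) = -28 + 11*K (D(K) = 11*K - 28 = -28 + 11*K)
D(5) + c(16, 25)*(539 - 1*(-642)) = (-28 + 11*5) - 3*(539 - 1*(-642)) = (-28 + 55) - 3*(539 + 642) = 27 - 3*1181 = 27 - 3543 = -3516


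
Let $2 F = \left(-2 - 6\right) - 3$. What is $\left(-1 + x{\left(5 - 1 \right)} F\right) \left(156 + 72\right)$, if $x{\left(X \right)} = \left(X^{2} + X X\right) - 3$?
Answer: $-36594$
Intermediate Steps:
$F = - \frac{11}{2}$ ($F = \frac{\left(-2 - 6\right) - 3}{2} = \frac{-8 - 3}{2} = \frac{1}{2} \left(-11\right) = - \frac{11}{2} \approx -5.5$)
$x{\left(X \right)} = -3 + 2 X^{2}$ ($x{\left(X \right)} = \left(X^{2} + X^{2}\right) - 3 = 2 X^{2} - 3 = -3 + 2 X^{2}$)
$\left(-1 + x{\left(5 - 1 \right)} F\right) \left(156 + 72\right) = \left(-1 + \left(-3 + 2 \left(5 - 1\right)^{2}\right) \left(- \frac{11}{2}\right)\right) \left(156 + 72\right) = \left(-1 + \left(-3 + 2 \cdot 4^{2}\right) \left(- \frac{11}{2}\right)\right) 228 = \left(-1 + \left(-3 + 2 \cdot 16\right) \left(- \frac{11}{2}\right)\right) 228 = \left(-1 + \left(-3 + 32\right) \left(- \frac{11}{2}\right)\right) 228 = \left(-1 + 29 \left(- \frac{11}{2}\right)\right) 228 = \left(-1 - \frac{319}{2}\right) 228 = \left(- \frac{321}{2}\right) 228 = -36594$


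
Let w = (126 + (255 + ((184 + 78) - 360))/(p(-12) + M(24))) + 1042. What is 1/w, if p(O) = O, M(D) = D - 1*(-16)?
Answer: 28/32861 ≈ 0.00085207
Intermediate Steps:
M(D) = 16 + D (M(D) = D + 16 = 16 + D)
w = 32861/28 (w = (126 + (255 + ((184 + 78) - 360))/(-12 + (16 + 24))) + 1042 = (126 + (255 + (262 - 360))/(-12 + 40)) + 1042 = (126 + (255 - 98)/28) + 1042 = (126 + 157*(1/28)) + 1042 = (126 + 157/28) + 1042 = 3685/28 + 1042 = 32861/28 ≈ 1173.6)
1/w = 1/(32861/28) = 28/32861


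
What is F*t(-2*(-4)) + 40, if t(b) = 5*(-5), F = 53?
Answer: -1285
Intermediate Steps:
t(b) = -25
F*t(-2*(-4)) + 40 = 53*(-25) + 40 = -1325 + 40 = -1285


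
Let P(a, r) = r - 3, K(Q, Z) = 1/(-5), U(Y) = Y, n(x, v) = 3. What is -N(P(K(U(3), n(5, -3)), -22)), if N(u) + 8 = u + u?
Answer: 58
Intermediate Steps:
K(Q, Z) = -⅕
P(a, r) = -3 + r
N(u) = -8 + 2*u (N(u) = -8 + (u + u) = -8 + 2*u)
-N(P(K(U(3), n(5, -3)), -22)) = -(-8 + 2*(-3 - 22)) = -(-8 + 2*(-25)) = -(-8 - 50) = -1*(-58) = 58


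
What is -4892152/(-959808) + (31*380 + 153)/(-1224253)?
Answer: 747222296699/146880977928 ≈ 5.0873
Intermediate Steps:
-4892152/(-959808) + (31*380 + 153)/(-1224253) = -4892152*(-1/959808) + (11780 + 153)*(-1/1224253) = 611519/119976 + 11933*(-1/1224253) = 611519/119976 - 11933/1224253 = 747222296699/146880977928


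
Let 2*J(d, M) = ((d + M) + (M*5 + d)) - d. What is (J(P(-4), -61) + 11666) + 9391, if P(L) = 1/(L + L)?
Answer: 333983/16 ≈ 20874.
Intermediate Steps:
P(L) = 1/(2*L)
J(d, M) = d/2 + 3*M (J(d, M) = (((d + M) + (M*5 + d)) - d)/2 = (((M + d) + (5*M + d)) - d)/2 = (((M + d) + (d + 5*M)) - d)/2 = ((2*d + 6*M) - d)/2 = (d + 6*M)/2 = d/2 + 3*M)
(J(P(-4), -61) + 11666) + 9391 = ((((½)/(-4))/2 + 3*(-61)) + 11666) + 9391 = ((((½)*(-¼))/2 - 183) + 11666) + 9391 = (((½)*(-⅛) - 183) + 11666) + 9391 = ((-1/16 - 183) + 11666) + 9391 = (-2929/16 + 11666) + 9391 = 183727/16 + 9391 = 333983/16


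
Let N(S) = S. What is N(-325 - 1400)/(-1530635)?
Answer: 345/306127 ≈ 0.0011270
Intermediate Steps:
N(-325 - 1400)/(-1530635) = (-325 - 1400)/(-1530635) = -1725*(-1/1530635) = 345/306127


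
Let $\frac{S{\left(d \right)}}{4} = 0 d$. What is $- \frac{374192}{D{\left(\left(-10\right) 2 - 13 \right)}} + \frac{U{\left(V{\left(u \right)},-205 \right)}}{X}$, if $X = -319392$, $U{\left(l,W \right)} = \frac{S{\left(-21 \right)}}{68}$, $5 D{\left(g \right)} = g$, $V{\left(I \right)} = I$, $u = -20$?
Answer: $\frac{1870960}{33} \approx 56696.0$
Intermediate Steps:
$S{\left(d \right)} = 0$ ($S{\left(d \right)} = 4 \cdot 0 d = 4 \cdot 0 = 0$)
$D{\left(g \right)} = \frac{g}{5}$
$U{\left(l,W \right)} = 0$ ($U{\left(l,W \right)} = \frac{0}{68} = 0 \cdot \frac{1}{68} = 0$)
$- \frac{374192}{D{\left(\left(-10\right) 2 - 13 \right)}} + \frac{U{\left(V{\left(u \right)},-205 \right)}}{X} = - \frac{374192}{\frac{1}{5} \left(\left(-10\right) 2 - 13\right)} + \frac{0}{-319392} = - \frac{374192}{\frac{1}{5} \left(-20 - 13\right)} + 0 \left(- \frac{1}{319392}\right) = - \frac{374192}{\frac{1}{5} \left(-33\right)} + 0 = - \frac{374192}{- \frac{33}{5}} + 0 = \left(-374192\right) \left(- \frac{5}{33}\right) + 0 = \frac{1870960}{33} + 0 = \frac{1870960}{33}$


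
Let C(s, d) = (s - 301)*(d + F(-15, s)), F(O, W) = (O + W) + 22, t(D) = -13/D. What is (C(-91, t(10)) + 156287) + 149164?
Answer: 1694443/5 ≈ 3.3889e+5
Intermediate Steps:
F(O, W) = 22 + O + W
C(s, d) = (-301 + s)*(7 + d + s) (C(s, d) = (s - 301)*(d + (22 - 15 + s)) = (-301 + s)*(d + (7 + s)) = (-301 + s)*(7 + d + s))
(C(-91, t(10)) + 156287) + 149164 = ((-2107 + (-91)² - (-3913)/10 - 294*(-91) - 13/10*(-91)) + 156287) + 149164 = ((-2107 + 8281 - (-3913)/10 + 26754 - 13*⅒*(-91)) + 156287) + 149164 = ((-2107 + 8281 - 301*(-13/10) + 26754 - 13/10*(-91)) + 156287) + 149164 = ((-2107 + 8281 + 3913/10 + 26754 + 1183/10) + 156287) + 149164 = (167188/5 + 156287) + 149164 = 948623/5 + 149164 = 1694443/5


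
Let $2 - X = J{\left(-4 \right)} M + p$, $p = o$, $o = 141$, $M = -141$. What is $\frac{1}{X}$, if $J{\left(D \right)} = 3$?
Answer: $\frac{1}{284} \approx 0.0035211$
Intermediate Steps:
$p = 141$
$X = 284$ ($X = 2 - \left(3 \left(-141\right) + 141\right) = 2 - \left(-423 + 141\right) = 2 - -282 = 2 + 282 = 284$)
$\frac{1}{X} = \frac{1}{284}$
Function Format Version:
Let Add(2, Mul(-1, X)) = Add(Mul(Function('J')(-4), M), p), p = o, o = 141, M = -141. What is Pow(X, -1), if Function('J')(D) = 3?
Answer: Rational(1, 284) ≈ 0.0035211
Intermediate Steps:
p = 141
X = 284 (X = Add(2, Mul(-1, Add(Mul(3, -141), 141))) = Add(2, Mul(-1, Add(-423, 141))) = Add(2, Mul(-1, -282)) = Add(2, 282) = 284)
Pow(X, -1) = Pow(284, -1) = Rational(1, 284)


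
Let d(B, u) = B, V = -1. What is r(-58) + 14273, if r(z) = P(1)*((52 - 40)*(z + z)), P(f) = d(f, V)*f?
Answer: 12881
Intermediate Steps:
P(f) = f**2 (P(f) = f*f = f**2)
r(z) = 24*z (r(z) = 1**2*((52 - 40)*(z + z)) = 1*(12*(2*z)) = 1*(24*z) = 24*z)
r(-58) + 14273 = 24*(-58) + 14273 = -1392 + 14273 = 12881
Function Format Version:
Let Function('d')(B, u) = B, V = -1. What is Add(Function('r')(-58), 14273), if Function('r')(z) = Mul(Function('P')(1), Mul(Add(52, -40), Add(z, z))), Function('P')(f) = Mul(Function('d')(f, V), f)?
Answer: 12881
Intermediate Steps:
Function('P')(f) = Pow(f, 2) (Function('P')(f) = Mul(f, f) = Pow(f, 2))
Function('r')(z) = Mul(24, z) (Function('r')(z) = Mul(Pow(1, 2), Mul(Add(52, -40), Add(z, z))) = Mul(1, Mul(12, Mul(2, z))) = Mul(1, Mul(24, z)) = Mul(24, z))
Add(Function('r')(-58), 14273) = Add(Mul(24, -58), 14273) = Add(-1392, 14273) = 12881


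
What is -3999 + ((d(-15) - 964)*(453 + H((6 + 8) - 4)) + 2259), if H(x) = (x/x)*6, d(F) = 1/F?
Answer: -2221233/5 ≈ -4.4425e+5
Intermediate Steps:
H(x) = 6 (H(x) = 1*6 = 6)
-3999 + ((d(-15) - 964)*(453 + H((6 + 8) - 4)) + 2259) = -3999 + ((1/(-15) - 964)*(453 + 6) + 2259) = -3999 + ((-1/15 - 964)*459 + 2259) = -3999 + (-14461/15*459 + 2259) = -3999 + (-2212533/5 + 2259) = -3999 - 2201238/5 = -2221233/5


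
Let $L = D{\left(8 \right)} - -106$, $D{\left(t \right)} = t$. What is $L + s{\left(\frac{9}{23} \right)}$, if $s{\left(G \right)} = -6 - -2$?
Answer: $110$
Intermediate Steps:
$s{\left(G \right)} = -4$ ($s{\left(G \right)} = -6 + 2 = -4$)
$L = 114$ ($L = 8 - -106 = 8 + 106 = 114$)
$L + s{\left(\frac{9}{23} \right)} = 114 - 4 = 110$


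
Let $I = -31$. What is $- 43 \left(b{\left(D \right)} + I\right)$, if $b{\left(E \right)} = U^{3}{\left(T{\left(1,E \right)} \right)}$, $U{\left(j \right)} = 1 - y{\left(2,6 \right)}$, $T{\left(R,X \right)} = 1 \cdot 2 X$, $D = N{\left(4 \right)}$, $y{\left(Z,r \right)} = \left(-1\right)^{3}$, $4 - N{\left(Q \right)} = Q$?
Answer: $989$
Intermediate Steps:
$N{\left(Q \right)} = 4 - Q$
$y{\left(Z,r \right)} = -1$
$D = 0$ ($D = 4 - 4 = 0$)
$T{\left(R,X \right)} = 2 X$
$U{\left(j \right)} = 2$ ($U{\left(j \right)} = 1 - -1 = 1 + 1 = 2$)
$b{\left(E \right)} = 8$ ($b{\left(E \right)} = 2^{3} = 8$)
$- 43 \left(b{\left(D \right)} + I\right) = - 43 \left(8 - 31\right) = \left(-43\right) \left(-23\right) = 989$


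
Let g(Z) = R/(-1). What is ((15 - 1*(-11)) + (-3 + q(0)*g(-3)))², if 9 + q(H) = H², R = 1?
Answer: 1024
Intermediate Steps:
g(Z) = -1 (g(Z) = 1/(-1) = 1*(-1) = -1)
q(H) = -9 + H²
((15 - 1*(-11)) + (-3 + q(0)*g(-3)))² = ((15 - 1*(-11)) + (-3 + (-9 + 0²)*(-1)))² = ((15 + 11) + (-3 + (-9 + 0)*(-1)))² = (26 + (-3 - 9*(-1)))² = (26 + (-3 + 9))² = (26 + 6)² = 32² = 1024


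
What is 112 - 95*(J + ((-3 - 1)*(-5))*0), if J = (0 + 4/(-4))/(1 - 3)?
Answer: 129/2 ≈ 64.500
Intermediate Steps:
J = ½ (J = (0 + 4*(-¼))/(-2) = (0 - 1)*(-½) = -1*(-½) = ½ ≈ 0.50000)
112 - 95*(J + ((-3 - 1)*(-5))*0) = 112 - 95*(½ + ((-3 - 1)*(-5))*0) = 112 - 95*(½ - 4*(-5)*0) = 112 - 95*(½ + 20*0) = 112 - 95*(½ + 0) = 112 - 95*½ = 112 - 95/2 = 129/2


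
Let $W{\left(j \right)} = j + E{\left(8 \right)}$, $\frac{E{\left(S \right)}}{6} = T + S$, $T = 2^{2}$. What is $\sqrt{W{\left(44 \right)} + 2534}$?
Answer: $5 \sqrt{106} \approx 51.478$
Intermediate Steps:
$T = 4$
$E{\left(S \right)} = 24 + 6 S$ ($E{\left(S \right)} = 6 \left(4 + S\right) = 24 + 6 S$)
$W{\left(j \right)} = 72 + j$ ($W{\left(j \right)} = j + \left(24 + 6 \cdot 8\right) = j + \left(24 + 48\right) = j + 72 = 72 + j$)
$\sqrt{W{\left(44 \right)} + 2534} = \sqrt{\left(72 + 44\right) + 2534} = \sqrt{116 + 2534} = \sqrt{2650} = 5 \sqrt{106}$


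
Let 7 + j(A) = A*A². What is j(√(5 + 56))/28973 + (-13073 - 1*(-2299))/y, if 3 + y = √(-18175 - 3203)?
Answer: 44586457/29506931 + 61*√61/28973 + 10774*I*√21378/21387 ≈ 1.5275 + 73.656*I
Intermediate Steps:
y = -3 + I*√21378 (y = -3 + √(-18175 - 3203) = -3 + √(-21378) = -3 + I*√21378 ≈ -3.0 + 146.21*I)
j(A) = -7 + A³ (j(A) = -7 + A*A² = -7 + A³)
j(√(5 + 56))/28973 + (-13073 - 1*(-2299))/y = (-7 + (√(5 + 56))³)/28973 + (-13073 - 1*(-2299))/(-3 + I*√21378) = (-7 + (√61)³)*(1/28973) + (-13073 + 2299)/(-3 + I*√21378) = (-7 + 61*√61)*(1/28973) - 10774/(-3 + I*√21378) = (-1/4139 + 61*√61/28973) - 10774/(-3 + I*√21378) = -1/4139 - 10774/(-3 + I*√21378) + 61*√61/28973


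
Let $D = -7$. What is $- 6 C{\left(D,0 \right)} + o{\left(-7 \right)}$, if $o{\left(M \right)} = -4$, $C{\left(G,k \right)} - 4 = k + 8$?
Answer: $-76$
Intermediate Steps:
$C{\left(G,k \right)} = 12 + k$ ($C{\left(G,k \right)} = 4 + \left(k + 8\right) = 4 + \left(8 + k\right) = 12 + k$)
$- 6 C{\left(D,0 \right)} + o{\left(-7 \right)} = - 6 \left(12 + 0\right) - 4 = \left(-6\right) 12 - 4 = -72 - 4 = -76$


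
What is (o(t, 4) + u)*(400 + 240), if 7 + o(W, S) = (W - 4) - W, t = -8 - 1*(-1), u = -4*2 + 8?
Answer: -7040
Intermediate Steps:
u = 0 (u = -8 + 8 = 0)
t = -7 (t = -8 + 1 = -7)
o(W, S) = -11 (o(W, S) = -7 + ((W - 4) - W) = -7 + ((-4 + W) - W) = -7 - 4 = -11)
(o(t, 4) + u)*(400 + 240) = (-11 + 0)*(400 + 240) = -11*640 = -7040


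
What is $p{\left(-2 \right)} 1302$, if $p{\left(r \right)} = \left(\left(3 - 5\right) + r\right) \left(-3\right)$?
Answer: $15624$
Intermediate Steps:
$p{\left(r \right)} = 6 - 3 r$ ($p{\left(r \right)} = \left(-2 + r\right) \left(-3\right) = 6 - 3 r$)
$p{\left(-2 \right)} 1302 = \left(6 - -6\right) 1302 = \left(6 + 6\right) 1302 = 12 \cdot 1302 = 15624$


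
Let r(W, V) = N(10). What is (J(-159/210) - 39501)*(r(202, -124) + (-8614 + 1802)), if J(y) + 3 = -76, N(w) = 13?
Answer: 269104420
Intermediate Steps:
J(y) = -79 (J(y) = -3 - 76 = -79)
r(W, V) = 13
(J(-159/210) - 39501)*(r(202, -124) + (-8614 + 1802)) = (-79 - 39501)*(13 + (-8614 + 1802)) = -39580*(13 - 6812) = -39580*(-6799) = 269104420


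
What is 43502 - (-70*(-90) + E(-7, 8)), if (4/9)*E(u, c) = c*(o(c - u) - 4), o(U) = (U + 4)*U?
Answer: 32144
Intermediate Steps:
o(U) = U*(4 + U) (o(U) = (4 + U)*U = U*(4 + U))
E(u, c) = 9*c*(-4 + (c - u)*(4 + c - u))/4 (E(u, c) = 9*(c*((c - u)*(4 + (c - u)) - 4))/4 = 9*(c*((c - u)*(4 + c - u) - 4))/4 = 9*(c*(-4 + (c - u)*(4 + c - u)))/4 = 9*c*(-4 + (c - u)*(4 + c - u))/4)
43502 - (-70*(-90) + E(-7, 8)) = 43502 - (-70*(-90) + (9/4)*8*(-4 + (8 - 1*(-7))*(4 + 8 - 1*(-7)))) = 43502 - (6300 + (9/4)*8*(-4 + (8 + 7)*(4 + 8 + 7))) = 43502 - (6300 + (9/4)*8*(-4 + 15*19)) = 43502 - (6300 + (9/4)*8*(-4 + 285)) = 43502 - (6300 + (9/4)*8*281) = 43502 - (6300 + 5058) = 43502 - 1*11358 = 43502 - 11358 = 32144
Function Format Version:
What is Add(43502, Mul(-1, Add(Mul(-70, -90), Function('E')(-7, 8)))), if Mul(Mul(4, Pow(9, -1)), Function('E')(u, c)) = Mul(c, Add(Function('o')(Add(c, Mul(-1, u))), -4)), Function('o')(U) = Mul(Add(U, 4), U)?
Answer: 32144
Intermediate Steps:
Function('o')(U) = Mul(U, Add(4, U)) (Function('o')(U) = Mul(Add(4, U), U) = Mul(U, Add(4, U)))
Function('E')(u, c) = Mul(Rational(9, 4), c, Add(-4, Mul(Add(c, Mul(-1, u)), Add(4, c, Mul(-1, u))))) (Function('E')(u, c) = Mul(Rational(9, 4), Mul(c, Add(Mul(Add(c, Mul(-1, u)), Add(4, Add(c, Mul(-1, u)))), -4))) = Mul(Rational(9, 4), Mul(c, Add(Mul(Add(c, Mul(-1, u)), Add(4, c, Mul(-1, u))), -4))) = Mul(Rational(9, 4), Mul(c, Add(-4, Mul(Add(c, Mul(-1, u)), Add(4, c, Mul(-1, u)))))) = Mul(Rational(9, 4), c, Add(-4, Mul(Add(c, Mul(-1, u)), Add(4, c, Mul(-1, u))))))
Add(43502, Mul(-1, Add(Mul(-70, -90), Function('E')(-7, 8)))) = Add(43502, Mul(-1, Add(Mul(-70, -90), Mul(Rational(9, 4), 8, Add(-4, Mul(Add(8, Mul(-1, -7)), Add(4, 8, Mul(-1, -7)))))))) = Add(43502, Mul(-1, Add(6300, Mul(Rational(9, 4), 8, Add(-4, Mul(Add(8, 7), Add(4, 8, 7))))))) = Add(43502, Mul(-1, Add(6300, Mul(Rational(9, 4), 8, Add(-4, Mul(15, 19)))))) = Add(43502, Mul(-1, Add(6300, Mul(Rational(9, 4), 8, Add(-4, 285))))) = Add(43502, Mul(-1, Add(6300, Mul(Rational(9, 4), 8, 281)))) = Add(43502, Mul(-1, Add(6300, 5058))) = Add(43502, Mul(-1, 11358)) = Add(43502, -11358) = 32144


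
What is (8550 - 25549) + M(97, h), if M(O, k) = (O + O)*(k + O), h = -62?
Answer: -10209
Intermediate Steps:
M(O, k) = 2*O*(O + k) (M(O, k) = (2*O)*(O + k) = 2*O*(O + k))
(8550 - 25549) + M(97, h) = (8550 - 25549) + 2*97*(97 - 62) = -16999 + 2*97*35 = -16999 + 6790 = -10209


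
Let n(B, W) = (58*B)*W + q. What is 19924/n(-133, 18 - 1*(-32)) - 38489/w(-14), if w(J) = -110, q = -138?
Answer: 674923961/1929190 ≈ 349.85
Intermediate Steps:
n(B, W) = -138 + 58*B*W (n(B, W) = (58*B)*W - 138 = 58*B*W - 138 = -138 + 58*B*W)
19924/n(-133, 18 - 1*(-32)) - 38489/w(-14) = 19924/(-138 + 58*(-133)*(18 - 1*(-32))) - 38489/(-110) = 19924/(-138 + 58*(-133)*(18 + 32)) - 38489*(-1/110) = 19924/(-138 + 58*(-133)*50) + 3499/10 = 19924/(-138 - 385700) + 3499/10 = 19924/(-385838) + 3499/10 = 19924*(-1/385838) + 3499/10 = -9962/192919 + 3499/10 = 674923961/1929190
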